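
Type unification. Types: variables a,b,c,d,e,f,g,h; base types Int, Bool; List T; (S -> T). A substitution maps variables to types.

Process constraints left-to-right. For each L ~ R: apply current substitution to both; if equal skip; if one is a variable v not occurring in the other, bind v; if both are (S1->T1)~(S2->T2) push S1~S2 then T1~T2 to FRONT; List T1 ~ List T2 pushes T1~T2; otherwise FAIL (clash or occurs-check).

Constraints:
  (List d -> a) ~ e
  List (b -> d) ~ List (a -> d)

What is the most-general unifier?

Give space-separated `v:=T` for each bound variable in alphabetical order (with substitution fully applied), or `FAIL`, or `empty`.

step 1: unify (List d -> a) ~ e  [subst: {-} | 1 pending]
  bind e := (List d -> a)
step 2: unify List (b -> d) ~ List (a -> d)  [subst: {e:=(List d -> a)} | 0 pending]
  -> decompose List: push (b -> d)~(a -> d)
step 3: unify (b -> d) ~ (a -> d)  [subst: {e:=(List d -> a)} | 0 pending]
  -> decompose arrow: push b~a, d~d
step 4: unify b ~ a  [subst: {e:=(List d -> a)} | 1 pending]
  bind b := a
step 5: unify d ~ d  [subst: {e:=(List d -> a), b:=a} | 0 pending]
  -> identical, skip

Answer: b:=a e:=(List d -> a)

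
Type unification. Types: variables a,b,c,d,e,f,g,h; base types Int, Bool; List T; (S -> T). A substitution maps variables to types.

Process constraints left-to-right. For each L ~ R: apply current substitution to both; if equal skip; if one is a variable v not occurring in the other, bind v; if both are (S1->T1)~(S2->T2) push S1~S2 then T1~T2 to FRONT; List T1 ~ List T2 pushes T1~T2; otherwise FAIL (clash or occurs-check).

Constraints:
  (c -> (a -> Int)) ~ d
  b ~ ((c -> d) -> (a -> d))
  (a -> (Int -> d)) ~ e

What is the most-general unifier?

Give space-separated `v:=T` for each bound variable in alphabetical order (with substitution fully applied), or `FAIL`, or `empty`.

step 1: unify (c -> (a -> Int)) ~ d  [subst: {-} | 2 pending]
  bind d := (c -> (a -> Int))
step 2: unify b ~ ((c -> (c -> (a -> Int))) -> (a -> (c -> (a -> Int))))  [subst: {d:=(c -> (a -> Int))} | 1 pending]
  bind b := ((c -> (c -> (a -> Int))) -> (a -> (c -> (a -> Int))))
step 3: unify (a -> (Int -> (c -> (a -> Int)))) ~ e  [subst: {d:=(c -> (a -> Int)), b:=((c -> (c -> (a -> Int))) -> (a -> (c -> (a -> Int))))} | 0 pending]
  bind e := (a -> (Int -> (c -> (a -> Int))))

Answer: b:=((c -> (c -> (a -> Int))) -> (a -> (c -> (a -> Int)))) d:=(c -> (a -> Int)) e:=(a -> (Int -> (c -> (a -> Int))))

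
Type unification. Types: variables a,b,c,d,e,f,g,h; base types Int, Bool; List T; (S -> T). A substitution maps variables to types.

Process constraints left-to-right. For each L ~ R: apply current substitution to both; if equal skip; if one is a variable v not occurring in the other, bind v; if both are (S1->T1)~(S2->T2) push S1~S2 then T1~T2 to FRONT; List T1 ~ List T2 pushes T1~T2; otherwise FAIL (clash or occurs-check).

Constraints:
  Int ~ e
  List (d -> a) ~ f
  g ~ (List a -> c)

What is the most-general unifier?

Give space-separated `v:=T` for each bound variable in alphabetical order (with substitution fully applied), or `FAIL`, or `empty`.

Answer: e:=Int f:=List (d -> a) g:=(List a -> c)

Derivation:
step 1: unify Int ~ e  [subst: {-} | 2 pending]
  bind e := Int
step 2: unify List (d -> a) ~ f  [subst: {e:=Int} | 1 pending]
  bind f := List (d -> a)
step 3: unify g ~ (List a -> c)  [subst: {e:=Int, f:=List (d -> a)} | 0 pending]
  bind g := (List a -> c)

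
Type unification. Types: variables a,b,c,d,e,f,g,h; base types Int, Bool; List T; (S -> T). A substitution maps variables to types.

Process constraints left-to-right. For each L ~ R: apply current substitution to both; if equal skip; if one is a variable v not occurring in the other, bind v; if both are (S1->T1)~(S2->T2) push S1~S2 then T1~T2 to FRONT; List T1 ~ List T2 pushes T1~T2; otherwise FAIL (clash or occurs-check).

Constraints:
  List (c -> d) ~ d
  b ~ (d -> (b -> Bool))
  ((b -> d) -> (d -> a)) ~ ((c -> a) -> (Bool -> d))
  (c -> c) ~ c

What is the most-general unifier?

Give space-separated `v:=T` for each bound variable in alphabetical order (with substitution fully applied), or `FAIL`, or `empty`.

Answer: FAIL

Derivation:
step 1: unify List (c -> d) ~ d  [subst: {-} | 3 pending]
  occurs-check fail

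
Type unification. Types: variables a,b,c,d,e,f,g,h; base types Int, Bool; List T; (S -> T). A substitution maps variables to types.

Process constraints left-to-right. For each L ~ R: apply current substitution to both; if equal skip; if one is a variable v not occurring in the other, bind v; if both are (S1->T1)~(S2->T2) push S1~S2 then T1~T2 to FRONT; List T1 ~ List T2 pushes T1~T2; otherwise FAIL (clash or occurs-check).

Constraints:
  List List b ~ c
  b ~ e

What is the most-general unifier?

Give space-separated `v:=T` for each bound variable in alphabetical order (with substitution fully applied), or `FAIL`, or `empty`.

step 1: unify List List b ~ c  [subst: {-} | 1 pending]
  bind c := List List b
step 2: unify b ~ e  [subst: {c:=List List b} | 0 pending]
  bind b := e

Answer: b:=e c:=List List e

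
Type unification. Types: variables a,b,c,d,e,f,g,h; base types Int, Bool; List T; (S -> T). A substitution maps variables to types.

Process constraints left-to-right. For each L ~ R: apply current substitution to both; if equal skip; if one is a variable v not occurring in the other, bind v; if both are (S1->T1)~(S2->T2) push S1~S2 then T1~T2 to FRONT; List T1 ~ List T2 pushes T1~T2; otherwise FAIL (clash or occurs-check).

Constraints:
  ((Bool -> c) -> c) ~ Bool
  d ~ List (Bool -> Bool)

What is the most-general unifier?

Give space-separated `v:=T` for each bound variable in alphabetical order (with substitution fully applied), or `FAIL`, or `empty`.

Answer: FAIL

Derivation:
step 1: unify ((Bool -> c) -> c) ~ Bool  [subst: {-} | 1 pending]
  clash: ((Bool -> c) -> c) vs Bool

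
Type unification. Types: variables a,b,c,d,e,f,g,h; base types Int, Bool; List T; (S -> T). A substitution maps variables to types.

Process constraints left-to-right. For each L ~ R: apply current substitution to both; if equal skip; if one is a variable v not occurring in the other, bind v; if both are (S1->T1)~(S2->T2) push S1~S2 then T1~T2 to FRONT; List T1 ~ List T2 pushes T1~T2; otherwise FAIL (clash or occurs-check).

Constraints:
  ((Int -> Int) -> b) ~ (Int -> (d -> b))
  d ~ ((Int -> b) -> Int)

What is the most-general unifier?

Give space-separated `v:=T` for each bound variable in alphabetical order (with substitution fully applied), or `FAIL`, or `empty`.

step 1: unify ((Int -> Int) -> b) ~ (Int -> (d -> b))  [subst: {-} | 1 pending]
  -> decompose arrow: push (Int -> Int)~Int, b~(d -> b)
step 2: unify (Int -> Int) ~ Int  [subst: {-} | 2 pending]
  clash: (Int -> Int) vs Int

Answer: FAIL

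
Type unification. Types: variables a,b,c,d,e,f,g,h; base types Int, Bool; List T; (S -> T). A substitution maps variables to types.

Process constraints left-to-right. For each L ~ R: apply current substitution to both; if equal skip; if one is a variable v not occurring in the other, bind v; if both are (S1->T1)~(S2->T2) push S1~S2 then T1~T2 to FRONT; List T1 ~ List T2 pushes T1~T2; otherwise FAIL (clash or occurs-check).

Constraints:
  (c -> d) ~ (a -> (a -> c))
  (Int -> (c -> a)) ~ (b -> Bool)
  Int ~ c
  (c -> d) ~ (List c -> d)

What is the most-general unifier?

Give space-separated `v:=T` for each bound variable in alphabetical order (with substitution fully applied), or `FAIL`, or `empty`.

step 1: unify (c -> d) ~ (a -> (a -> c))  [subst: {-} | 3 pending]
  -> decompose arrow: push c~a, d~(a -> c)
step 2: unify c ~ a  [subst: {-} | 4 pending]
  bind c := a
step 3: unify d ~ (a -> a)  [subst: {c:=a} | 3 pending]
  bind d := (a -> a)
step 4: unify (Int -> (a -> a)) ~ (b -> Bool)  [subst: {c:=a, d:=(a -> a)} | 2 pending]
  -> decompose arrow: push Int~b, (a -> a)~Bool
step 5: unify Int ~ b  [subst: {c:=a, d:=(a -> a)} | 3 pending]
  bind b := Int
step 6: unify (a -> a) ~ Bool  [subst: {c:=a, d:=(a -> a), b:=Int} | 2 pending]
  clash: (a -> a) vs Bool

Answer: FAIL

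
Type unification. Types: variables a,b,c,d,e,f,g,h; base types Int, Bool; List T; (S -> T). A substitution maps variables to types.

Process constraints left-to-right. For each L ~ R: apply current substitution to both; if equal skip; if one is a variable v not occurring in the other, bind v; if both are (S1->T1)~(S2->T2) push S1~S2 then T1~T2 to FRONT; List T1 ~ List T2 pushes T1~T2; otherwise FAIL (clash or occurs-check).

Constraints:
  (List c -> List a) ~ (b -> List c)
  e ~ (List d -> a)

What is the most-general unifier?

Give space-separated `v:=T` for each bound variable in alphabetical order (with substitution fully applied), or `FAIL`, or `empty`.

step 1: unify (List c -> List a) ~ (b -> List c)  [subst: {-} | 1 pending]
  -> decompose arrow: push List c~b, List a~List c
step 2: unify List c ~ b  [subst: {-} | 2 pending]
  bind b := List c
step 3: unify List a ~ List c  [subst: {b:=List c} | 1 pending]
  -> decompose List: push a~c
step 4: unify a ~ c  [subst: {b:=List c} | 1 pending]
  bind a := c
step 5: unify e ~ (List d -> c)  [subst: {b:=List c, a:=c} | 0 pending]
  bind e := (List d -> c)

Answer: a:=c b:=List c e:=(List d -> c)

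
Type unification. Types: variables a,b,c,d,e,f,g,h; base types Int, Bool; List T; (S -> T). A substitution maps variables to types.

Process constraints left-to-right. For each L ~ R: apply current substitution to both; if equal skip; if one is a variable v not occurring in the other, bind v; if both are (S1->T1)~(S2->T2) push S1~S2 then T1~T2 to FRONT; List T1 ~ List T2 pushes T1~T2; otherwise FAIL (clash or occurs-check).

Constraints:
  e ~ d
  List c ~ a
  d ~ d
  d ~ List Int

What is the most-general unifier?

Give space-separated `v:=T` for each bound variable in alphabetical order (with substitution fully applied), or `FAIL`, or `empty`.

Answer: a:=List c d:=List Int e:=List Int

Derivation:
step 1: unify e ~ d  [subst: {-} | 3 pending]
  bind e := d
step 2: unify List c ~ a  [subst: {e:=d} | 2 pending]
  bind a := List c
step 3: unify d ~ d  [subst: {e:=d, a:=List c} | 1 pending]
  -> identical, skip
step 4: unify d ~ List Int  [subst: {e:=d, a:=List c} | 0 pending]
  bind d := List Int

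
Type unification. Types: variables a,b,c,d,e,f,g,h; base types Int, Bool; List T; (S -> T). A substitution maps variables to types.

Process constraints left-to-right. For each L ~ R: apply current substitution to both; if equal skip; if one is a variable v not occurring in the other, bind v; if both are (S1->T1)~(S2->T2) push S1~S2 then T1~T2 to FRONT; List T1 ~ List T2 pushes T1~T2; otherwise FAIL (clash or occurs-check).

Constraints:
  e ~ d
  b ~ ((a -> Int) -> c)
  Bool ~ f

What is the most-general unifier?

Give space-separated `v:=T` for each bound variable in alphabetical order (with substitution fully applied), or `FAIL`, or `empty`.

Answer: b:=((a -> Int) -> c) e:=d f:=Bool

Derivation:
step 1: unify e ~ d  [subst: {-} | 2 pending]
  bind e := d
step 2: unify b ~ ((a -> Int) -> c)  [subst: {e:=d} | 1 pending]
  bind b := ((a -> Int) -> c)
step 3: unify Bool ~ f  [subst: {e:=d, b:=((a -> Int) -> c)} | 0 pending]
  bind f := Bool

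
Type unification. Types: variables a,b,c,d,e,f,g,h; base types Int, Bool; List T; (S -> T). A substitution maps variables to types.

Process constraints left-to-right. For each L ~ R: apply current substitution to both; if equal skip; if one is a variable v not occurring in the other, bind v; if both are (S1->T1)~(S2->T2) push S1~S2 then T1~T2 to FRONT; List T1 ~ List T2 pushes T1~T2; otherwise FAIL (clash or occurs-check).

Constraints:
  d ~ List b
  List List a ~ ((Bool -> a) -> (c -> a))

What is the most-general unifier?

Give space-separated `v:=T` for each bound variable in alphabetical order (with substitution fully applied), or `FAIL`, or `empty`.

Answer: FAIL

Derivation:
step 1: unify d ~ List b  [subst: {-} | 1 pending]
  bind d := List b
step 2: unify List List a ~ ((Bool -> a) -> (c -> a))  [subst: {d:=List b} | 0 pending]
  clash: List List a vs ((Bool -> a) -> (c -> a))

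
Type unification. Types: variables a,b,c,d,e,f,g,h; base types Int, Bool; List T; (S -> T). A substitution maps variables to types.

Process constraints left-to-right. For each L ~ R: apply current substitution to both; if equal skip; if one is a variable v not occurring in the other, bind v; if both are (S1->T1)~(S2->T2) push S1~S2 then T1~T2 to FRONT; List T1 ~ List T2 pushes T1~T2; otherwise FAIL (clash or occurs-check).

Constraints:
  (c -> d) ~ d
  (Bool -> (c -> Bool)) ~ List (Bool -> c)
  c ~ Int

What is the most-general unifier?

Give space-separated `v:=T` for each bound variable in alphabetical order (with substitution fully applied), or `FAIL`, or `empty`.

step 1: unify (c -> d) ~ d  [subst: {-} | 2 pending]
  occurs-check fail

Answer: FAIL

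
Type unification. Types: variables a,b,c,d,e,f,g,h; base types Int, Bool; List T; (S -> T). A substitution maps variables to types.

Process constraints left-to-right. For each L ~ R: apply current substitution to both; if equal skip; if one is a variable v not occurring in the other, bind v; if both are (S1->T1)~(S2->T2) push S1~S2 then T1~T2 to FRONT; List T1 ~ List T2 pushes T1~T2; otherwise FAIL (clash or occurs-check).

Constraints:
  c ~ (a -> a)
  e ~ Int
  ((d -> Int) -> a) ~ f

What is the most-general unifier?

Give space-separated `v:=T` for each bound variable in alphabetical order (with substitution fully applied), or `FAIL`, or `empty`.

Answer: c:=(a -> a) e:=Int f:=((d -> Int) -> a)

Derivation:
step 1: unify c ~ (a -> a)  [subst: {-} | 2 pending]
  bind c := (a -> a)
step 2: unify e ~ Int  [subst: {c:=(a -> a)} | 1 pending]
  bind e := Int
step 3: unify ((d -> Int) -> a) ~ f  [subst: {c:=(a -> a), e:=Int} | 0 pending]
  bind f := ((d -> Int) -> a)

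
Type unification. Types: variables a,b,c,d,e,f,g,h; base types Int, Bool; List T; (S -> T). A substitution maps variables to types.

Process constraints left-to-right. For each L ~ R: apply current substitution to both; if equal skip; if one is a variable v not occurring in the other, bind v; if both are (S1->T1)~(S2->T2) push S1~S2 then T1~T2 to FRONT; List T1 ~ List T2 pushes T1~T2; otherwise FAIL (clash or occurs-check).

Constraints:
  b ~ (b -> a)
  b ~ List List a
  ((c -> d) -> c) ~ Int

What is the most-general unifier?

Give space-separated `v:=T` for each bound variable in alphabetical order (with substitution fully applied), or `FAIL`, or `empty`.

step 1: unify b ~ (b -> a)  [subst: {-} | 2 pending]
  occurs-check fail: b in (b -> a)

Answer: FAIL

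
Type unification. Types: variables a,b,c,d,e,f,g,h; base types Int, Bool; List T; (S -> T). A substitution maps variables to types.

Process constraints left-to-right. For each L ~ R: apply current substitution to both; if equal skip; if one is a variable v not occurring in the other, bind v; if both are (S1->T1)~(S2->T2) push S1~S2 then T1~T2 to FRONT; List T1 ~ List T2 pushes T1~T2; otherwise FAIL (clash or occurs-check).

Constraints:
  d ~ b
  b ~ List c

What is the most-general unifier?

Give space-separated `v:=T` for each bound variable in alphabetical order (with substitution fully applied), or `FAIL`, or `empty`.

Answer: b:=List c d:=List c

Derivation:
step 1: unify d ~ b  [subst: {-} | 1 pending]
  bind d := b
step 2: unify b ~ List c  [subst: {d:=b} | 0 pending]
  bind b := List c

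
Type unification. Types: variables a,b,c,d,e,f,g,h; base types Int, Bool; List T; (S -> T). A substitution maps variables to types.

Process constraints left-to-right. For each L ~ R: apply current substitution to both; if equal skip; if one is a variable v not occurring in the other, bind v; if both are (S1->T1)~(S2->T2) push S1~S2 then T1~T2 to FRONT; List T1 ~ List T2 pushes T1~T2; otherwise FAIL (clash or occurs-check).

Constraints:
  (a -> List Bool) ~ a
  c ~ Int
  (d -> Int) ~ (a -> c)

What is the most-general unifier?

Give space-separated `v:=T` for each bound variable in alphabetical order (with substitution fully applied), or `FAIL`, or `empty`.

step 1: unify (a -> List Bool) ~ a  [subst: {-} | 2 pending]
  occurs-check fail

Answer: FAIL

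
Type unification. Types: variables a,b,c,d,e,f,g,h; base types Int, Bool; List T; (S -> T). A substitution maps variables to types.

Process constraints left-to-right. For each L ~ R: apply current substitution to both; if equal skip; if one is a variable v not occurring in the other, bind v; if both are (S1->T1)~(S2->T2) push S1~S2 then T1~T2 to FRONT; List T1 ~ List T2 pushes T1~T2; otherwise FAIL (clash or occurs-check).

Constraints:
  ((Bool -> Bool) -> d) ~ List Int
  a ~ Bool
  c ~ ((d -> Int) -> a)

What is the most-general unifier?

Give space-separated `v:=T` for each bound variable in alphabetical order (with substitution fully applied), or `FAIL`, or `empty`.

step 1: unify ((Bool -> Bool) -> d) ~ List Int  [subst: {-} | 2 pending]
  clash: ((Bool -> Bool) -> d) vs List Int

Answer: FAIL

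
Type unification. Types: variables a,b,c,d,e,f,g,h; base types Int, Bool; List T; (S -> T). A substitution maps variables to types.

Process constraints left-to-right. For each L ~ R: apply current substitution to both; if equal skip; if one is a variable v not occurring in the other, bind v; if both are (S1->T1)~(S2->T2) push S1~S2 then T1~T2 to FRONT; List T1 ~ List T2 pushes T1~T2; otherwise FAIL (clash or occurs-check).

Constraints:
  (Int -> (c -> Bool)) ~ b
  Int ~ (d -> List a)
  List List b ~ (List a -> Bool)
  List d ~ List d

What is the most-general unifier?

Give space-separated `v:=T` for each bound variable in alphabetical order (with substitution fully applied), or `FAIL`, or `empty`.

Answer: FAIL

Derivation:
step 1: unify (Int -> (c -> Bool)) ~ b  [subst: {-} | 3 pending]
  bind b := (Int -> (c -> Bool))
step 2: unify Int ~ (d -> List a)  [subst: {b:=(Int -> (c -> Bool))} | 2 pending]
  clash: Int vs (d -> List a)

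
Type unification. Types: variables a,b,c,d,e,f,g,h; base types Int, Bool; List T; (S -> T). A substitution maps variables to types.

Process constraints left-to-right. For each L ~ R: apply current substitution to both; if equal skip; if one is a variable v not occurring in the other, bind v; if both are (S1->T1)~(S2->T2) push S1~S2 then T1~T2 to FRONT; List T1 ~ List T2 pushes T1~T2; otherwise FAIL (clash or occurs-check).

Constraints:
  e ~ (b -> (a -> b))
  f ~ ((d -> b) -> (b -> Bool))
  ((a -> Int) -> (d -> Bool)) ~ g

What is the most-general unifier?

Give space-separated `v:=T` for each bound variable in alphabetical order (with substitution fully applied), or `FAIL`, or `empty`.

Answer: e:=(b -> (a -> b)) f:=((d -> b) -> (b -> Bool)) g:=((a -> Int) -> (d -> Bool))

Derivation:
step 1: unify e ~ (b -> (a -> b))  [subst: {-} | 2 pending]
  bind e := (b -> (a -> b))
step 2: unify f ~ ((d -> b) -> (b -> Bool))  [subst: {e:=(b -> (a -> b))} | 1 pending]
  bind f := ((d -> b) -> (b -> Bool))
step 3: unify ((a -> Int) -> (d -> Bool)) ~ g  [subst: {e:=(b -> (a -> b)), f:=((d -> b) -> (b -> Bool))} | 0 pending]
  bind g := ((a -> Int) -> (d -> Bool))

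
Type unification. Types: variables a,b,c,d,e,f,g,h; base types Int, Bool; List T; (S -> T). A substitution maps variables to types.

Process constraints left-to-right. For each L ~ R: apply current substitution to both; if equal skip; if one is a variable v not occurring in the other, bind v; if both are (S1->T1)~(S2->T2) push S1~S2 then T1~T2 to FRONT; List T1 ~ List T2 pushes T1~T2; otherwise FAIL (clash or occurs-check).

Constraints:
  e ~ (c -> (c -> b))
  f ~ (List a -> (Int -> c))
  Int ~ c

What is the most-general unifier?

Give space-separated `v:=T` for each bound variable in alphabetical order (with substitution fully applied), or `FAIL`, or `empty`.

step 1: unify e ~ (c -> (c -> b))  [subst: {-} | 2 pending]
  bind e := (c -> (c -> b))
step 2: unify f ~ (List a -> (Int -> c))  [subst: {e:=(c -> (c -> b))} | 1 pending]
  bind f := (List a -> (Int -> c))
step 3: unify Int ~ c  [subst: {e:=(c -> (c -> b)), f:=(List a -> (Int -> c))} | 0 pending]
  bind c := Int

Answer: c:=Int e:=(Int -> (Int -> b)) f:=(List a -> (Int -> Int))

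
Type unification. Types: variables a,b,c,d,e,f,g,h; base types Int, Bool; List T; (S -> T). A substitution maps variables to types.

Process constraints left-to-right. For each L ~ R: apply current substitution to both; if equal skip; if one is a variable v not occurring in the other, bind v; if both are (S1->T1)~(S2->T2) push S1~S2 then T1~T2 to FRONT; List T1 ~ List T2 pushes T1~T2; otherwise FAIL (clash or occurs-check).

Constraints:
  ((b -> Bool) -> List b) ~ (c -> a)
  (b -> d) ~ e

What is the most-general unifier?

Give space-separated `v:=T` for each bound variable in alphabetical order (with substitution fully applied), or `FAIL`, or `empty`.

Answer: a:=List b c:=(b -> Bool) e:=(b -> d)

Derivation:
step 1: unify ((b -> Bool) -> List b) ~ (c -> a)  [subst: {-} | 1 pending]
  -> decompose arrow: push (b -> Bool)~c, List b~a
step 2: unify (b -> Bool) ~ c  [subst: {-} | 2 pending]
  bind c := (b -> Bool)
step 3: unify List b ~ a  [subst: {c:=(b -> Bool)} | 1 pending]
  bind a := List b
step 4: unify (b -> d) ~ e  [subst: {c:=(b -> Bool), a:=List b} | 0 pending]
  bind e := (b -> d)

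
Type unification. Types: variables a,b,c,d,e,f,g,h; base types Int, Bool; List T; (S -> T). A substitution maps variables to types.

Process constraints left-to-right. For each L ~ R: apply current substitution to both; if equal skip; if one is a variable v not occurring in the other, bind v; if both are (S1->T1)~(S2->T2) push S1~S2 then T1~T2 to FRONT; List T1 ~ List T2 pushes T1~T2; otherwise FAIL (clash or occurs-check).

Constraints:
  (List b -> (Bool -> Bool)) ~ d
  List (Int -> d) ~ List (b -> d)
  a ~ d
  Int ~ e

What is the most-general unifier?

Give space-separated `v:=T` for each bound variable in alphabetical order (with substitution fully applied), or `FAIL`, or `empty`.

Answer: a:=(List Int -> (Bool -> Bool)) b:=Int d:=(List Int -> (Bool -> Bool)) e:=Int

Derivation:
step 1: unify (List b -> (Bool -> Bool)) ~ d  [subst: {-} | 3 pending]
  bind d := (List b -> (Bool -> Bool))
step 2: unify List (Int -> (List b -> (Bool -> Bool))) ~ List (b -> (List b -> (Bool -> Bool)))  [subst: {d:=(List b -> (Bool -> Bool))} | 2 pending]
  -> decompose List: push (Int -> (List b -> (Bool -> Bool)))~(b -> (List b -> (Bool -> Bool)))
step 3: unify (Int -> (List b -> (Bool -> Bool))) ~ (b -> (List b -> (Bool -> Bool)))  [subst: {d:=(List b -> (Bool -> Bool))} | 2 pending]
  -> decompose arrow: push Int~b, (List b -> (Bool -> Bool))~(List b -> (Bool -> Bool))
step 4: unify Int ~ b  [subst: {d:=(List b -> (Bool -> Bool))} | 3 pending]
  bind b := Int
step 5: unify (List Int -> (Bool -> Bool)) ~ (List Int -> (Bool -> Bool))  [subst: {d:=(List b -> (Bool -> Bool)), b:=Int} | 2 pending]
  -> identical, skip
step 6: unify a ~ (List Int -> (Bool -> Bool))  [subst: {d:=(List b -> (Bool -> Bool)), b:=Int} | 1 pending]
  bind a := (List Int -> (Bool -> Bool))
step 7: unify Int ~ e  [subst: {d:=(List b -> (Bool -> Bool)), b:=Int, a:=(List Int -> (Bool -> Bool))} | 0 pending]
  bind e := Int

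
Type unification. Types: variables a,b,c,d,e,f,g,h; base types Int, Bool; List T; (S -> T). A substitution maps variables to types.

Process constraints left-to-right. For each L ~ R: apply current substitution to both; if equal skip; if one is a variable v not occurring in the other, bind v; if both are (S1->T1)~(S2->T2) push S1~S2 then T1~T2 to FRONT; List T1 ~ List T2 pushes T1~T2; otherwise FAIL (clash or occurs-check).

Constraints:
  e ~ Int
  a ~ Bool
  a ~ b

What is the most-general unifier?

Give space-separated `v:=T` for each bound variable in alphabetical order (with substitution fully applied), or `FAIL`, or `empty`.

step 1: unify e ~ Int  [subst: {-} | 2 pending]
  bind e := Int
step 2: unify a ~ Bool  [subst: {e:=Int} | 1 pending]
  bind a := Bool
step 3: unify Bool ~ b  [subst: {e:=Int, a:=Bool} | 0 pending]
  bind b := Bool

Answer: a:=Bool b:=Bool e:=Int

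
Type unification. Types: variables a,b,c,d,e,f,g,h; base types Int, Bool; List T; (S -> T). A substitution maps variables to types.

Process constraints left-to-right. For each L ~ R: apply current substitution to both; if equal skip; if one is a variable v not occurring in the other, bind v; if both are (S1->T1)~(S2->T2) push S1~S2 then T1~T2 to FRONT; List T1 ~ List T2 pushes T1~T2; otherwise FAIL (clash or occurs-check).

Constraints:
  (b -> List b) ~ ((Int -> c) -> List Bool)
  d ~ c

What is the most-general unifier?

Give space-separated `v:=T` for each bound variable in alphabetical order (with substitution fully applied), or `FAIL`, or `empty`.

step 1: unify (b -> List b) ~ ((Int -> c) -> List Bool)  [subst: {-} | 1 pending]
  -> decompose arrow: push b~(Int -> c), List b~List Bool
step 2: unify b ~ (Int -> c)  [subst: {-} | 2 pending]
  bind b := (Int -> c)
step 3: unify List (Int -> c) ~ List Bool  [subst: {b:=(Int -> c)} | 1 pending]
  -> decompose List: push (Int -> c)~Bool
step 4: unify (Int -> c) ~ Bool  [subst: {b:=(Int -> c)} | 1 pending]
  clash: (Int -> c) vs Bool

Answer: FAIL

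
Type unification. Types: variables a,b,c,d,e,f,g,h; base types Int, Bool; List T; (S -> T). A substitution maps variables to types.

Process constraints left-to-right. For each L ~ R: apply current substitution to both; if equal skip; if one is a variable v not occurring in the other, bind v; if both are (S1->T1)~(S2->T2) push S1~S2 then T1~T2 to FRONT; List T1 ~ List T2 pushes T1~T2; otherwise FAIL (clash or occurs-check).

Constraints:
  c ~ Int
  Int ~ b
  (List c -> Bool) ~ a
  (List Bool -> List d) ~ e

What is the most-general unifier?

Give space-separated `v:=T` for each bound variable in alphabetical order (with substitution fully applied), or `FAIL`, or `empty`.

step 1: unify c ~ Int  [subst: {-} | 3 pending]
  bind c := Int
step 2: unify Int ~ b  [subst: {c:=Int} | 2 pending]
  bind b := Int
step 3: unify (List Int -> Bool) ~ a  [subst: {c:=Int, b:=Int} | 1 pending]
  bind a := (List Int -> Bool)
step 4: unify (List Bool -> List d) ~ e  [subst: {c:=Int, b:=Int, a:=(List Int -> Bool)} | 0 pending]
  bind e := (List Bool -> List d)

Answer: a:=(List Int -> Bool) b:=Int c:=Int e:=(List Bool -> List d)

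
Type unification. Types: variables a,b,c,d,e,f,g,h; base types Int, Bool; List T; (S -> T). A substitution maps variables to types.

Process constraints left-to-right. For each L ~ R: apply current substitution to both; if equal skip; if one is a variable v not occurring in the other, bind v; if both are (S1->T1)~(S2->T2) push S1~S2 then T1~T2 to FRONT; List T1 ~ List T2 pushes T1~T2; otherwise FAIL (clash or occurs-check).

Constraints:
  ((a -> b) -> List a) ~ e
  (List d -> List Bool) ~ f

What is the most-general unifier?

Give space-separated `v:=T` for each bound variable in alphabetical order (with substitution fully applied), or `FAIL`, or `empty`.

Answer: e:=((a -> b) -> List a) f:=(List d -> List Bool)

Derivation:
step 1: unify ((a -> b) -> List a) ~ e  [subst: {-} | 1 pending]
  bind e := ((a -> b) -> List a)
step 2: unify (List d -> List Bool) ~ f  [subst: {e:=((a -> b) -> List a)} | 0 pending]
  bind f := (List d -> List Bool)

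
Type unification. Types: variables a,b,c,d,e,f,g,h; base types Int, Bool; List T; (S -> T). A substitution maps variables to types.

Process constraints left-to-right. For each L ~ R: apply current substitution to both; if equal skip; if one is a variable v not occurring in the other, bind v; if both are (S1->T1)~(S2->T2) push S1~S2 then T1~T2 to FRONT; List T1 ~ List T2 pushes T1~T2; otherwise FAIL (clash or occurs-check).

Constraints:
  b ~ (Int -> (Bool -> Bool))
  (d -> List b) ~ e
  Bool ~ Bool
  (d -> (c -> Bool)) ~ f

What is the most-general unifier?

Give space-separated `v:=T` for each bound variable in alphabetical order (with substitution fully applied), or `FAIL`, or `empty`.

Answer: b:=(Int -> (Bool -> Bool)) e:=(d -> List (Int -> (Bool -> Bool))) f:=(d -> (c -> Bool))

Derivation:
step 1: unify b ~ (Int -> (Bool -> Bool))  [subst: {-} | 3 pending]
  bind b := (Int -> (Bool -> Bool))
step 2: unify (d -> List (Int -> (Bool -> Bool))) ~ e  [subst: {b:=(Int -> (Bool -> Bool))} | 2 pending]
  bind e := (d -> List (Int -> (Bool -> Bool)))
step 3: unify Bool ~ Bool  [subst: {b:=(Int -> (Bool -> Bool)), e:=(d -> List (Int -> (Bool -> Bool)))} | 1 pending]
  -> identical, skip
step 4: unify (d -> (c -> Bool)) ~ f  [subst: {b:=(Int -> (Bool -> Bool)), e:=(d -> List (Int -> (Bool -> Bool)))} | 0 pending]
  bind f := (d -> (c -> Bool))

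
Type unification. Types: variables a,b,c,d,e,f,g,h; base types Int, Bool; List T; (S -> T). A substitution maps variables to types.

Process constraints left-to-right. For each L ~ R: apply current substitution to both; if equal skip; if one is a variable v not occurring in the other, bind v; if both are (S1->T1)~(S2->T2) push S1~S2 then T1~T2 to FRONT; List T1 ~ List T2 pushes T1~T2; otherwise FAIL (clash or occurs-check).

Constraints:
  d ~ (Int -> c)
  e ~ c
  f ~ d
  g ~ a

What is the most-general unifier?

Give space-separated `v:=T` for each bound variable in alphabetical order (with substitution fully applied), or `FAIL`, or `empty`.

Answer: d:=(Int -> c) e:=c f:=(Int -> c) g:=a

Derivation:
step 1: unify d ~ (Int -> c)  [subst: {-} | 3 pending]
  bind d := (Int -> c)
step 2: unify e ~ c  [subst: {d:=(Int -> c)} | 2 pending]
  bind e := c
step 3: unify f ~ (Int -> c)  [subst: {d:=(Int -> c), e:=c} | 1 pending]
  bind f := (Int -> c)
step 4: unify g ~ a  [subst: {d:=(Int -> c), e:=c, f:=(Int -> c)} | 0 pending]
  bind g := a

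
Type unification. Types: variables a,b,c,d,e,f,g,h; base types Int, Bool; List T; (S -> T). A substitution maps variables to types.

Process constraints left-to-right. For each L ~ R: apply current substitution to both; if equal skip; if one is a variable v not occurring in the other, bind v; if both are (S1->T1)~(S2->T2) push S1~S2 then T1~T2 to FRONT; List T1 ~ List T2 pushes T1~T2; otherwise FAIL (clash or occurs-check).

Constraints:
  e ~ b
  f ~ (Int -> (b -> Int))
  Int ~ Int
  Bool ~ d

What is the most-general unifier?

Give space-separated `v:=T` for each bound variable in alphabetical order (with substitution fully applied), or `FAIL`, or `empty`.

step 1: unify e ~ b  [subst: {-} | 3 pending]
  bind e := b
step 2: unify f ~ (Int -> (b -> Int))  [subst: {e:=b} | 2 pending]
  bind f := (Int -> (b -> Int))
step 3: unify Int ~ Int  [subst: {e:=b, f:=(Int -> (b -> Int))} | 1 pending]
  -> identical, skip
step 4: unify Bool ~ d  [subst: {e:=b, f:=(Int -> (b -> Int))} | 0 pending]
  bind d := Bool

Answer: d:=Bool e:=b f:=(Int -> (b -> Int))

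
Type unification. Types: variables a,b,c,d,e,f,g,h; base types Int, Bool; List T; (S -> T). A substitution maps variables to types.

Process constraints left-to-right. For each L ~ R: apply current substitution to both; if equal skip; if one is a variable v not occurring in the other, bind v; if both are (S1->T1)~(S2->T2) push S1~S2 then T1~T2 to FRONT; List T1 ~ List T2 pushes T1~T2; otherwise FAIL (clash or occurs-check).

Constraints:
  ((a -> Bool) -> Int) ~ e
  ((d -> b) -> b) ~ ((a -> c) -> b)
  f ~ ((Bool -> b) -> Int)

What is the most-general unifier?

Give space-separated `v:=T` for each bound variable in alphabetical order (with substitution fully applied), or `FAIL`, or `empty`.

Answer: b:=c d:=a e:=((a -> Bool) -> Int) f:=((Bool -> c) -> Int)

Derivation:
step 1: unify ((a -> Bool) -> Int) ~ e  [subst: {-} | 2 pending]
  bind e := ((a -> Bool) -> Int)
step 2: unify ((d -> b) -> b) ~ ((a -> c) -> b)  [subst: {e:=((a -> Bool) -> Int)} | 1 pending]
  -> decompose arrow: push (d -> b)~(a -> c), b~b
step 3: unify (d -> b) ~ (a -> c)  [subst: {e:=((a -> Bool) -> Int)} | 2 pending]
  -> decompose arrow: push d~a, b~c
step 4: unify d ~ a  [subst: {e:=((a -> Bool) -> Int)} | 3 pending]
  bind d := a
step 5: unify b ~ c  [subst: {e:=((a -> Bool) -> Int), d:=a} | 2 pending]
  bind b := c
step 6: unify c ~ c  [subst: {e:=((a -> Bool) -> Int), d:=a, b:=c} | 1 pending]
  -> identical, skip
step 7: unify f ~ ((Bool -> c) -> Int)  [subst: {e:=((a -> Bool) -> Int), d:=a, b:=c} | 0 pending]
  bind f := ((Bool -> c) -> Int)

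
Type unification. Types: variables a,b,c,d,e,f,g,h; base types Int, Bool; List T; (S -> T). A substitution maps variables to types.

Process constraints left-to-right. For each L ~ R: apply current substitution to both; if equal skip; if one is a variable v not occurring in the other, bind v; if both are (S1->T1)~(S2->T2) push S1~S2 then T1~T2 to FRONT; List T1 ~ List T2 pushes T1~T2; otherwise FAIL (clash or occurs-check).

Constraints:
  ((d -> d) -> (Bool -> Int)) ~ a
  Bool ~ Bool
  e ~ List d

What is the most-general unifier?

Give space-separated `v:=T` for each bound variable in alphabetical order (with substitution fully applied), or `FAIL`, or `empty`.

Answer: a:=((d -> d) -> (Bool -> Int)) e:=List d

Derivation:
step 1: unify ((d -> d) -> (Bool -> Int)) ~ a  [subst: {-} | 2 pending]
  bind a := ((d -> d) -> (Bool -> Int))
step 2: unify Bool ~ Bool  [subst: {a:=((d -> d) -> (Bool -> Int))} | 1 pending]
  -> identical, skip
step 3: unify e ~ List d  [subst: {a:=((d -> d) -> (Bool -> Int))} | 0 pending]
  bind e := List d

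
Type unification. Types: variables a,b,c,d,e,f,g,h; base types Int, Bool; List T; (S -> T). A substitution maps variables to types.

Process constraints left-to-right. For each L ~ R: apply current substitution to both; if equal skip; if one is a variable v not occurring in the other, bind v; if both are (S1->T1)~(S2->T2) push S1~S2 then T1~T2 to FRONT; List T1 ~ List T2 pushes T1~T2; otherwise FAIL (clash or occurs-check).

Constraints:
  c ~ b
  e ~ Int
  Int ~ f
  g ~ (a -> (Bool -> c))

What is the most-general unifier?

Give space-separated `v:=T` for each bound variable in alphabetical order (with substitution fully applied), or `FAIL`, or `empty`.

Answer: c:=b e:=Int f:=Int g:=(a -> (Bool -> b))

Derivation:
step 1: unify c ~ b  [subst: {-} | 3 pending]
  bind c := b
step 2: unify e ~ Int  [subst: {c:=b} | 2 pending]
  bind e := Int
step 3: unify Int ~ f  [subst: {c:=b, e:=Int} | 1 pending]
  bind f := Int
step 4: unify g ~ (a -> (Bool -> b))  [subst: {c:=b, e:=Int, f:=Int} | 0 pending]
  bind g := (a -> (Bool -> b))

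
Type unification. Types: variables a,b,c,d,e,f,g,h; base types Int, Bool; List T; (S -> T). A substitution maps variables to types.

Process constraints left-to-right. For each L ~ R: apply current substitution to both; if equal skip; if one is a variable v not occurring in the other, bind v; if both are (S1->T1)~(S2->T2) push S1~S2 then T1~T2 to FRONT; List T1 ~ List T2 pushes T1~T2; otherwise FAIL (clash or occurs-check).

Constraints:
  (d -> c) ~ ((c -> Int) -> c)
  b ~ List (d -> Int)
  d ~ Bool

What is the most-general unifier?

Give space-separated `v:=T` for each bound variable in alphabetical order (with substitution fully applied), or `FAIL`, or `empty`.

step 1: unify (d -> c) ~ ((c -> Int) -> c)  [subst: {-} | 2 pending]
  -> decompose arrow: push d~(c -> Int), c~c
step 2: unify d ~ (c -> Int)  [subst: {-} | 3 pending]
  bind d := (c -> Int)
step 3: unify c ~ c  [subst: {d:=(c -> Int)} | 2 pending]
  -> identical, skip
step 4: unify b ~ List ((c -> Int) -> Int)  [subst: {d:=(c -> Int)} | 1 pending]
  bind b := List ((c -> Int) -> Int)
step 5: unify (c -> Int) ~ Bool  [subst: {d:=(c -> Int), b:=List ((c -> Int) -> Int)} | 0 pending]
  clash: (c -> Int) vs Bool

Answer: FAIL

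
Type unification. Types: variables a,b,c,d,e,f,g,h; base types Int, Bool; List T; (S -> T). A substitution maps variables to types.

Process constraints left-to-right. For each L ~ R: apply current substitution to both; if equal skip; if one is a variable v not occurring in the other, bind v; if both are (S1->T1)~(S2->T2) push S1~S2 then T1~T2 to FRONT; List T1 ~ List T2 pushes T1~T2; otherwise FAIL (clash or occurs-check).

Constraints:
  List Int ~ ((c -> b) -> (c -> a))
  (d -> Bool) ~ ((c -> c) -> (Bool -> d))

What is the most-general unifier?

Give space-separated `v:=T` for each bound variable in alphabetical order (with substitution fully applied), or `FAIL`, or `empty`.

step 1: unify List Int ~ ((c -> b) -> (c -> a))  [subst: {-} | 1 pending]
  clash: List Int vs ((c -> b) -> (c -> a))

Answer: FAIL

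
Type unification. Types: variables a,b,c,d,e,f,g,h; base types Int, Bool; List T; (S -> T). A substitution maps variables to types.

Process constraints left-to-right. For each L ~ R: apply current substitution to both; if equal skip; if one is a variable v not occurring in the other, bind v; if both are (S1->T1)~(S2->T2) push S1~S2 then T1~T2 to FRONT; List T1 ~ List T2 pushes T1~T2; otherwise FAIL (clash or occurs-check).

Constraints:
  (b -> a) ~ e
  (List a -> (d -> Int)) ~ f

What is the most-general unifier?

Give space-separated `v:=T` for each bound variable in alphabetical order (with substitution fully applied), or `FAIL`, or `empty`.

Answer: e:=(b -> a) f:=(List a -> (d -> Int))

Derivation:
step 1: unify (b -> a) ~ e  [subst: {-} | 1 pending]
  bind e := (b -> a)
step 2: unify (List a -> (d -> Int)) ~ f  [subst: {e:=(b -> a)} | 0 pending]
  bind f := (List a -> (d -> Int))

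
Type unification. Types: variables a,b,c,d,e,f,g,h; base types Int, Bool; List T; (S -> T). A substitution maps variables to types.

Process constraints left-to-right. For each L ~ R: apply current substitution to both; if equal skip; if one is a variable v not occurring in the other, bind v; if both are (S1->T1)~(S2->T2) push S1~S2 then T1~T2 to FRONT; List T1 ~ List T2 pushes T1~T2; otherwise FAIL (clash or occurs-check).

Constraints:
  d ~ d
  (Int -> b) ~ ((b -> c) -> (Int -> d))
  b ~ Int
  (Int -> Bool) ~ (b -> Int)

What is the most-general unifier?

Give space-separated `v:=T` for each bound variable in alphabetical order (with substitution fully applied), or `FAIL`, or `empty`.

step 1: unify d ~ d  [subst: {-} | 3 pending]
  -> identical, skip
step 2: unify (Int -> b) ~ ((b -> c) -> (Int -> d))  [subst: {-} | 2 pending]
  -> decompose arrow: push Int~(b -> c), b~(Int -> d)
step 3: unify Int ~ (b -> c)  [subst: {-} | 3 pending]
  clash: Int vs (b -> c)

Answer: FAIL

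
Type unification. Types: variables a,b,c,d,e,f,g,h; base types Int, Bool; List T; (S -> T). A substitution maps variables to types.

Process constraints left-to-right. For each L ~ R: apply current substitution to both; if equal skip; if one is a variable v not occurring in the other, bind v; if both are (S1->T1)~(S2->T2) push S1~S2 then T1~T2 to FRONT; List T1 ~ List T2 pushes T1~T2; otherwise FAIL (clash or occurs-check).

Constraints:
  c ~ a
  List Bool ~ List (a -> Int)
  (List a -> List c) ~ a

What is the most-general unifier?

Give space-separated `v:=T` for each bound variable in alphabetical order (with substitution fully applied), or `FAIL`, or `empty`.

Answer: FAIL

Derivation:
step 1: unify c ~ a  [subst: {-} | 2 pending]
  bind c := a
step 2: unify List Bool ~ List (a -> Int)  [subst: {c:=a} | 1 pending]
  -> decompose List: push Bool~(a -> Int)
step 3: unify Bool ~ (a -> Int)  [subst: {c:=a} | 1 pending]
  clash: Bool vs (a -> Int)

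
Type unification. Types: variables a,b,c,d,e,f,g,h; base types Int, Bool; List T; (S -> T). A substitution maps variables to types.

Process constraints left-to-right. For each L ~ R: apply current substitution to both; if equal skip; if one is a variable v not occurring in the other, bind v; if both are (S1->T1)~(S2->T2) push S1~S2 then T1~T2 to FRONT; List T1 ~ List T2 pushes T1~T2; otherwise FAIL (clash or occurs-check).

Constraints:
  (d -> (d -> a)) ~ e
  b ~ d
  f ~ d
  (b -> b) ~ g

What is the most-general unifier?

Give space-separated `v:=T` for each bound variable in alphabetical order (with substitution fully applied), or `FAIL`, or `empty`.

step 1: unify (d -> (d -> a)) ~ e  [subst: {-} | 3 pending]
  bind e := (d -> (d -> a))
step 2: unify b ~ d  [subst: {e:=(d -> (d -> a))} | 2 pending]
  bind b := d
step 3: unify f ~ d  [subst: {e:=(d -> (d -> a)), b:=d} | 1 pending]
  bind f := d
step 4: unify (d -> d) ~ g  [subst: {e:=(d -> (d -> a)), b:=d, f:=d} | 0 pending]
  bind g := (d -> d)

Answer: b:=d e:=(d -> (d -> a)) f:=d g:=(d -> d)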